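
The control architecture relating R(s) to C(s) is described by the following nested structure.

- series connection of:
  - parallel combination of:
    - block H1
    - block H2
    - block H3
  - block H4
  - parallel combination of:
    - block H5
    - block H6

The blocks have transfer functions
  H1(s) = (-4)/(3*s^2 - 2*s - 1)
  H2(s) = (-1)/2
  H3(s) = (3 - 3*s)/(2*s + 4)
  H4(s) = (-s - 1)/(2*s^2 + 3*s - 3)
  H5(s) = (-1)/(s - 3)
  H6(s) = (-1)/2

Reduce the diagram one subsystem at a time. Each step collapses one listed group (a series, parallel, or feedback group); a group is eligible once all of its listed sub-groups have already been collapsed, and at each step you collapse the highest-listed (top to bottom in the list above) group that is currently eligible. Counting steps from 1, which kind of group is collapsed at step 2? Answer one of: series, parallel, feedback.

Step 1. add H1, H2, H3 (parallel)
Step 2. add H5, H6 (parallel)
Step 3. combine (H1+H2+H3), H4, (H5+H6) in series
Step 2: parallel.

Hence the answer: parallel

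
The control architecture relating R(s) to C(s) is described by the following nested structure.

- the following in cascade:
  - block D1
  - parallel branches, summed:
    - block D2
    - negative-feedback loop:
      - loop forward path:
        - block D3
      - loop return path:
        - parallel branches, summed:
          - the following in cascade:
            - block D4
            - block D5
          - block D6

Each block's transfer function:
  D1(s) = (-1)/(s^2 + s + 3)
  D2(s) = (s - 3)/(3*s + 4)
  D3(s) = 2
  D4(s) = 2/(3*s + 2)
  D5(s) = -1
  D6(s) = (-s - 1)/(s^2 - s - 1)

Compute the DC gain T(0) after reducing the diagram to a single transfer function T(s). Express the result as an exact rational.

(1) combine D4, D5 in series; result (-2)/(3*s + 2)
(2) sum the parallel branches (D4*D5), D6; result (-5*s^2 - 3*s)/(3*s^3 - s^2 - 5*s - 2)
(3) close the feedback loop around D3, ((D4*D5)+D6); result (6*s^3 - 2*s^2 - 10*s - 4)/(3*s^3 - 11*s^2 - 11*s - 2)
(4) add D2, [D3/(1+D3*((D4*D5)+D6))] (parallel); result (21*s^4 - 2*s^3 - 16*s^2 - 21*s - 10)/(9*s^4 - 21*s^3 - 77*s^2 - 50*s - 8)
(5) series reduction of D1, (D2+[D3/(1+D3*((D4*D5)+D6))]); result (-21*s^4 + 2*s^3 + 16*s^2 + 21*s + 10)/(9*s^6 - 12*s^5 - 71*s^4 - 190*s^3 - 289*s^2 - 158*s - 24)
The step-5 result is T(s). Setting s = 0: T(0) = 10/(-24) = -5/12.

Hence the answer: -5/12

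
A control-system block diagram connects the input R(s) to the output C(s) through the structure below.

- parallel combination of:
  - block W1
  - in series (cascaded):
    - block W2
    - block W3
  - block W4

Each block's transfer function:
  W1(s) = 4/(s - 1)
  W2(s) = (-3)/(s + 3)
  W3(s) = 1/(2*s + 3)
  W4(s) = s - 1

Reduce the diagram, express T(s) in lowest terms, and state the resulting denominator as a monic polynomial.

Reducing step by step:

[1] reduce the series chain W2, W3 = (-3)/(2*s^2 + 9*s + 9)
[2] add W1, (W2*W3), W4 (parallel) = (2*s^4 + 5*s^3 + s^2 + 24*s + 48)/(2*s^3 + 7*s^2 - 9)
That last expression is T(s), already simplified. Scaling its denominator by 1/2 (the reciprocal of the leading coefficient) yields the monic denominator.

Answer: s^3 + 7*s^2/2 - 9/2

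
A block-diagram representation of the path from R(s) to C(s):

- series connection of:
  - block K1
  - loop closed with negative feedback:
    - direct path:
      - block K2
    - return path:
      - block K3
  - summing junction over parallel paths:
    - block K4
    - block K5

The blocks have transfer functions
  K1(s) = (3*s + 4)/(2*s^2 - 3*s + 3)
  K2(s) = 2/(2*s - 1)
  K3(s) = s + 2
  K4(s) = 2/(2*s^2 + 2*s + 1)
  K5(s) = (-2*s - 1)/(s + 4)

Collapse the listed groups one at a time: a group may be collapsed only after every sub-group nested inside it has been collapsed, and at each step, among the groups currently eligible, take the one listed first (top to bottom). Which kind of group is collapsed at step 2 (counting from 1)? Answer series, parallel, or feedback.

1. apply the feedback formula to K2, K3
2. add K4, K5 (parallel)
3. multiply K1, [K2/(1+K2*K3)], (K4+K5) (series)
At step 2 the group reduced is parallel.

Answer: parallel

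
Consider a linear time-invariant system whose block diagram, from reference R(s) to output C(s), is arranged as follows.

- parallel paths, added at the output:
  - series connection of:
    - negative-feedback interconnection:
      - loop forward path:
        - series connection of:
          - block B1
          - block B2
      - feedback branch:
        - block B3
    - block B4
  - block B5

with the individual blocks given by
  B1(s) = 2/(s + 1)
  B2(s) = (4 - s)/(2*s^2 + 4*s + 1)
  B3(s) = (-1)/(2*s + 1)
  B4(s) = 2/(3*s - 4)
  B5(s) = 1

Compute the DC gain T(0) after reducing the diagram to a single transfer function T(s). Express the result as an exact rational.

Step 1: reduce the series chain B1, B2 -> (8 - 2*s)/(2*s^3 + 6*s^2 + 5*s + 1)
Step 2: collapse the loop ((B1*B2) forward, B3 return) -> (-4*s^2 + 14*s + 8)/(4*s^4 + 14*s^3 + 16*s^2 + 9*s - 7)
Step 3: series reduction of [(B1*B2)/(1+(B1*B2)*B3)], B4 -> (-8*s^2 + 28*s + 16)/(12*s^5 + 26*s^4 - 8*s^3 - 37*s^2 - 57*s + 28)
Step 4: parallel reduction of ([(B1*B2)/(1+(B1*B2)*B3)]*B4), B5 -> (12*s^5 + 26*s^4 - 8*s^3 - 45*s^2 - 29*s + 44)/(12*s^5 + 26*s^4 - 8*s^3 - 37*s^2 - 57*s + 28)
DC gain: substitute s = 0 into T(s) from step 4: T(0) = 44/28 = 11/7.

Final answer: 11/7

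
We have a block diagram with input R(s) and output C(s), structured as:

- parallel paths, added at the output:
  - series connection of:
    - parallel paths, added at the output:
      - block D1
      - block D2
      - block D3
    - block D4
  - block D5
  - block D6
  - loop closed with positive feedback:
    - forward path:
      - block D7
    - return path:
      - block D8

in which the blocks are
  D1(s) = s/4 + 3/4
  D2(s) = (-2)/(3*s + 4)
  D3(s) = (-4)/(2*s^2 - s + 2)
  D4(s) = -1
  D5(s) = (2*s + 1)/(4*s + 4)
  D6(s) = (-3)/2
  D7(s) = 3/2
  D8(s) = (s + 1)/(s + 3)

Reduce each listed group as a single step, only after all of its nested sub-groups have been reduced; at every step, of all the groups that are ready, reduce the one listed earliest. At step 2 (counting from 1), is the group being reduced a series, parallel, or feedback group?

Reducing step by step:

(1) sum the parallel branches D1, D2, D3
(2) series reduction of (D1+D2+D3), D4
(3) close the feedback loop around D7, D8
(4) parallel reduction of ((D1+D2+D3)*D4), D5, D6, [D7/(1-D7*D8)]
At step 2 the group reduced is series.

Answer: series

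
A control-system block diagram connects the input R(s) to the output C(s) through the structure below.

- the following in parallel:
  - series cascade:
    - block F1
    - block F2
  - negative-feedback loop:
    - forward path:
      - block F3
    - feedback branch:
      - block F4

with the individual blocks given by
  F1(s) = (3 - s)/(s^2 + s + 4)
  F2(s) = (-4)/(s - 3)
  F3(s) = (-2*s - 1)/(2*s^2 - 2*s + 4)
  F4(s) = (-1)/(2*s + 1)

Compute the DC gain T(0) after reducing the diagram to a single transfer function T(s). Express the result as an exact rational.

Step 1: multiply F1, F2 (series); result 4/(s^2 + s + 4)
Step 2: apply the feedback formula to F3, F4; result (-2*s - 1)/(2*s^2 - 2*s + 5)
Step 3: add (F1*F2), [F3/(1+F3*F4)] (parallel); result (-2*s^3 + 5*s^2 - 17*s + 16)/(2*s^4 + 11*s^2 - 3*s + 20)
DC gain: substitute s = 0 into T(s) from step 3: T(0) = 16/20 = 4/5.

Final answer: 4/5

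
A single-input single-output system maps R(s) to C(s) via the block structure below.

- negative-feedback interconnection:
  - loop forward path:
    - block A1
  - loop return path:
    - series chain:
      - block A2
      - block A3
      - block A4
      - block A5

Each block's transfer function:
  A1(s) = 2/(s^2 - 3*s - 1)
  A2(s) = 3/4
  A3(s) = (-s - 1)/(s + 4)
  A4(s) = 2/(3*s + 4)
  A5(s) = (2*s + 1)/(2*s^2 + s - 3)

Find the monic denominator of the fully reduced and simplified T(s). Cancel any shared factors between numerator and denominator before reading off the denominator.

Step 1: combine A2, A3, A4, A5 in series gives (-6*s^2 - 9*s - 3)/(12*s^4 + 70*s^3 + 78*s^2 - 64*s - 96)
Step 2: feedback reduction of A1, (A2*A3*A4*A5) gives (12*s^4 + 70*s^3 + 78*s^2 - 64*s - 96)/(6*s^6 + 17*s^5 - 72*s^4 - 184*s^3 + 3*s^2 + 167*s + 45)
Step 2 gives the fully reduced T(s), with no common factor left to cancel. The denominator's leading coefficient is 6, so divide each of its coefficients by 6 to get the monic form.

Therefore the answer is s^6 + 17*s^5/6 - 12*s^4 - 92*s^3/3 + s^2/2 + 167*s/6 + 15/2.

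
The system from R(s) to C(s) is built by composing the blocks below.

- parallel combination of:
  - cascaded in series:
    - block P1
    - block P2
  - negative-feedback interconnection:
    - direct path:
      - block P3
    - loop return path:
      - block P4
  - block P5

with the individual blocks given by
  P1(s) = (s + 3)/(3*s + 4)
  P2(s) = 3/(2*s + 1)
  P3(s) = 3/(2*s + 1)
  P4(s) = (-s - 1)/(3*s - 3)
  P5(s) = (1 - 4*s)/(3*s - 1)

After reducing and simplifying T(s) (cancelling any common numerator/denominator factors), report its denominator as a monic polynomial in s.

The answer is s^5 + s^4/2 - 22*s^3/9 - 16*s^2/9 + s/6 + 2/9.

Reasoning:
[1] reduce the series chain P1, P2 gives (3*s + 9)/(6*s^2 + 11*s + 4)
[2] collapse the loop (P3 forward, P4 return) gives (3*s - 3)/(2*s^2 - 2*s - 2)
[3] add (P1*P2), [P3/(1+P3*P4)], P5 (parallel) gives (-48*s^5 + 44*s^4 + 171*s^3 - 68*s^2 - 43*s + 22)/(36*s^5 + 18*s^4 - 88*s^3 - 64*s^2 + 6*s + 8)
Step 3 gives the fully reduced T(s), with no common factor left to cancel. The denominator's leading coefficient is 36, so divide each of its coefficients by 36 to get the monic form.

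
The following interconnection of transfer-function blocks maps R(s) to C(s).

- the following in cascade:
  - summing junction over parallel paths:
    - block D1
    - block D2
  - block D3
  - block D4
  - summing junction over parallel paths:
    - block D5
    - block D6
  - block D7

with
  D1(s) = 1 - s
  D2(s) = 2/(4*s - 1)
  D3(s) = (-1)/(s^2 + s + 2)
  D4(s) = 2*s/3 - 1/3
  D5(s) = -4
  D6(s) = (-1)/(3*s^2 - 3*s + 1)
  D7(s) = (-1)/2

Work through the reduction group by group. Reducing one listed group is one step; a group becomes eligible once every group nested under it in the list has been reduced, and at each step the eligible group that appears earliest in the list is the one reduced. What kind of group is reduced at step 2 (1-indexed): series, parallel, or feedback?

Reducing step by step:

Step 1: parallel reduction of D1, D2
Step 2: add D5, D6 (parallel)
Step 3: reduce the series chain (D1+D2), D3, D4, (D5+D6), D7
At step 2 the group reduced is parallel.

Answer: parallel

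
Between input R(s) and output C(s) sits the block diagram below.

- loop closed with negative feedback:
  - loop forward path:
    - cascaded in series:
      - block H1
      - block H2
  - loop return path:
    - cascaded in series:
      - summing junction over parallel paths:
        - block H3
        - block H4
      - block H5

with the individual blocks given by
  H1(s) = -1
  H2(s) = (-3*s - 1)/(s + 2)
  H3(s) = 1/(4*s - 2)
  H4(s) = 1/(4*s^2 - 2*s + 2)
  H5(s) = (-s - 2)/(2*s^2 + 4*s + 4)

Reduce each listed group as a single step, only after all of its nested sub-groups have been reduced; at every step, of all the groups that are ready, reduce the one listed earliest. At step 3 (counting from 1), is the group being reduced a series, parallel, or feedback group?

Reducing step by step:

Step 1: multiply H1, H2 (series)
Step 2: parallel reduction of H3, H4
Step 3: series reduction of (H3+H4), H5
Step 4: reduce the feedback loop with forward (H1*H2) and return ((H3+H4)*H5)
At step 3 the group reduced is series.

Answer: series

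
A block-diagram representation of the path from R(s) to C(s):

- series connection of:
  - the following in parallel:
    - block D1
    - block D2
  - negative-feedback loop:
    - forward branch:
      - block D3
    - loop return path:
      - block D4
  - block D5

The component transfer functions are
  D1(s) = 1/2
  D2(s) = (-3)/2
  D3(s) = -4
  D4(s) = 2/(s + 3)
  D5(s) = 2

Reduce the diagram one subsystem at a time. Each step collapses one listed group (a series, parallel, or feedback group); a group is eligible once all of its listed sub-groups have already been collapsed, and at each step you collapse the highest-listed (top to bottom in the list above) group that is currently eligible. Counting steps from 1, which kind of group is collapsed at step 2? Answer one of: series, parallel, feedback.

(1) sum the parallel branches D1, D2
(2) feedback reduction of D3, D4
(3) cascade (D1+D2), [D3/(1+D3*D4)], D5
Step 2 collapses a feedback group.

Hence the answer: feedback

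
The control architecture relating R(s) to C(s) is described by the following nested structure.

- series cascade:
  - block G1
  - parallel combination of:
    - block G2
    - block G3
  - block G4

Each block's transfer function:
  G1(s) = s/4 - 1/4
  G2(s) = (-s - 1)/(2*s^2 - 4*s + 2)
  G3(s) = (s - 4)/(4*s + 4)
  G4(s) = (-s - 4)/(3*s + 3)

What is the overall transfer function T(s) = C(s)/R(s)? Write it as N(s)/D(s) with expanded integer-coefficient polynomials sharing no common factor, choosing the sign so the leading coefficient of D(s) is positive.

First reduce the diagram to T(s).

(1) combine G2, G3 in parallel gives (s^3 - 8*s^2 + 5*s - 6)/(4*s^3 - 4*s^2 - 4*s + 4)
(2) reduce the series chain G1, (G2+G3), G4: this yields T(s), and no further normalization is needed

Answer: (-s^4 + 4*s^3 + 27*s^2 - 14*s + 24)/(48*s^3 + 48*s^2 - 48*s - 48)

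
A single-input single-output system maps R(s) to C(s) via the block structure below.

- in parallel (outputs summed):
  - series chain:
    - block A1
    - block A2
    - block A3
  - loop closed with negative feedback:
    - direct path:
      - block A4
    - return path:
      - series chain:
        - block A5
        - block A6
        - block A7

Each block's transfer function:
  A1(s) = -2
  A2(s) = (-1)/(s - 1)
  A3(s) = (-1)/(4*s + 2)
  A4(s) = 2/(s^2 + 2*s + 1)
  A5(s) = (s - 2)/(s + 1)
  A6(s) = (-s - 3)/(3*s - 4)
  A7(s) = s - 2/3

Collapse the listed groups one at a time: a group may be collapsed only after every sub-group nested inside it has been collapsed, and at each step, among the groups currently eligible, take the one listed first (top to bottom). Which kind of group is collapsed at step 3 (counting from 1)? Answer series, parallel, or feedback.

1. cascade A1, A2, A3
2. reduce the series chain A5, A6, A7
3. close the feedback loop around A4, (A5*A6*A7)
4. combine (A1*A2*A3), [A4/(1+A4*(A5*A6*A7))] in parallel
So the answer for step 3 is feedback.

Hence the answer: feedback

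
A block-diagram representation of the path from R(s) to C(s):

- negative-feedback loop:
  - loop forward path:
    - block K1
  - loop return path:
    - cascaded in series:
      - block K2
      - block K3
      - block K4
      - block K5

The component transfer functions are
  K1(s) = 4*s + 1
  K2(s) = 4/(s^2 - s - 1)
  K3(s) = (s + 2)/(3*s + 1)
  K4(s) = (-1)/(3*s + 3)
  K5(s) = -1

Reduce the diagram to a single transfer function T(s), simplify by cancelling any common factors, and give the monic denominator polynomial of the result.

Reducing step by step:

Step 1 - reduce the series chain K2, K3, K4, K5: (4*s + 8)/(9*s^4 + 3*s^3 - 18*s^2 - 15*s - 3)
Step 2 - apply the feedback formula to K1, (K2*K3*K4*K5): (36*s^5 + 21*s^4 - 69*s^3 - 78*s^2 - 27*s - 3)/(9*s^4 + 3*s^3 - 2*s^2 + 21*s + 5)
The result of step 2 is T(s) in lowest terms. Its denominator has leading coefficient 9; dividing the denominator through by 9 makes it monic.

Answer: s^4 + s^3/3 - 2*s^2/9 + 7*s/3 + 5/9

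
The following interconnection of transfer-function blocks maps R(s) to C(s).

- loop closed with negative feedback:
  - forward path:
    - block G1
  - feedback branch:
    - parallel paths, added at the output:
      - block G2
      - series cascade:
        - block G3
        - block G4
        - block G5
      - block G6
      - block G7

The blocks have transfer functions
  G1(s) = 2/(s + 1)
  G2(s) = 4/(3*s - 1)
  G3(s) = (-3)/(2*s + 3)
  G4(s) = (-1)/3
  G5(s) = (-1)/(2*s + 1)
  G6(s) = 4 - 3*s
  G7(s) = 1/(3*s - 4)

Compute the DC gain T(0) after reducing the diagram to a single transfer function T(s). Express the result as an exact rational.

Step 1: combine G3, G4, G5 in series: (-1)/(4*s^2 + 8*s + 3)
Step 2: reduce the parallel group G2, (G3*G4*G5), G6, G7: (-108*s^5 + 108*s^4 + 339*s^3 - 226*s^2 - 164*s - 7)/(36*s^4 + 12*s^3 - 77*s^2 - 13*s + 12)
Step 3: reduce the feedback loop with forward G1 and return (G2+(G3*G4*G5)+G6+G7): (-72*s^4 - 24*s^3 + 154*s^2 + 26*s - 24)/(180*s^5 - 264*s^4 - 613*s^3 + 542*s^2 + 329*s + 2)
Evaluating the step-3 result (the overall T(s)) at s = 0 gives T(0) = -24/2 = -12.

Hence the answer: -12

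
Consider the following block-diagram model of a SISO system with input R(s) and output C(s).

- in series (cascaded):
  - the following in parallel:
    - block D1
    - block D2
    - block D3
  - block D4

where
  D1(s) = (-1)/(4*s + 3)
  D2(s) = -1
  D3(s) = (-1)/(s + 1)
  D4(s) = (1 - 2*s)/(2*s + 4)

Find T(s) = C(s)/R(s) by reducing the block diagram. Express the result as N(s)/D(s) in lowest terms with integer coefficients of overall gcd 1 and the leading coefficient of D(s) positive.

Step 1. parallel reduction of D1, D2, D3 gives (-4*s^2 - 12*s - 7)/(4*s^2 + 7*s + 3)
Step 2. series reduction of (D1+D2+D3), D4, giving the overall T(s)

Therefore the answer is (8*s^3 + 20*s^2 + 2*s - 7)/(8*s^3 + 30*s^2 + 34*s + 12).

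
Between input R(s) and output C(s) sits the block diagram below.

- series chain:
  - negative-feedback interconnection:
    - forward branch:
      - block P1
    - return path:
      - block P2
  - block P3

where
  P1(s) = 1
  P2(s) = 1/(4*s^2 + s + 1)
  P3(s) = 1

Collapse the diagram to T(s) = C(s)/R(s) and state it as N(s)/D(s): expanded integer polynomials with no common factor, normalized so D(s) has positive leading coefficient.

The answer is (4*s^2 + s + 1)/(4*s^2 + s + 2).

Reasoning:
[1] feedback reduction of P1, P2: (4*s^2 + s + 1)/(4*s^2 + s + 2)
[2] multiply [P1/(1+P1*P2)], P3 (series), which is the overall transfer function T(s) = C(s)/R(s) in lowest terms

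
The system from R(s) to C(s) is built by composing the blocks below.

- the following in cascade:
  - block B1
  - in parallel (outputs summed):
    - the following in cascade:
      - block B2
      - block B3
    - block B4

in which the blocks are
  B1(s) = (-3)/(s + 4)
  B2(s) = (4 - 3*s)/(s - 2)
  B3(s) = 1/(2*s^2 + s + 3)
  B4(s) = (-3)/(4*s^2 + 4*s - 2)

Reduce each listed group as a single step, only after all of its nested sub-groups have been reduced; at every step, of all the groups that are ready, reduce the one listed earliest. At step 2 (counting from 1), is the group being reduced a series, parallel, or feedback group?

Step 1. multiply B2, B3 (series)
Step 2. reduce the parallel group (B2*B3), B4
Step 3. multiply B1, ((B2*B3)+B4) (series)
At step 2 the group reduced is parallel.

Hence the answer: parallel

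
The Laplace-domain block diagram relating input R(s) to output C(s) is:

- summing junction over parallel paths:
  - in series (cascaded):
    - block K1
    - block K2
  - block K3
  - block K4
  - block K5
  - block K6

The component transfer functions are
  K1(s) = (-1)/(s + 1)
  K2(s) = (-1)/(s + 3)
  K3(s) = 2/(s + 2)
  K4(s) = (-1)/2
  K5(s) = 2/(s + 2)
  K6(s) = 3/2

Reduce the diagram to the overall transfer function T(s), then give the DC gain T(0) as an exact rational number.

[1] series reduction of K1, K2 gives 1/(s^2 + 4*s + 3)
[2] sum the parallel branches (K1*K2), K3, K4, K5, K6 gives (s^3 + 10*s^2 + 28*s + 20)/(s^3 + 6*s^2 + 11*s + 6)
The step-2 result is T(s). Setting s = 0: T(0) = 20/6 = 10/3.

Answer: 10/3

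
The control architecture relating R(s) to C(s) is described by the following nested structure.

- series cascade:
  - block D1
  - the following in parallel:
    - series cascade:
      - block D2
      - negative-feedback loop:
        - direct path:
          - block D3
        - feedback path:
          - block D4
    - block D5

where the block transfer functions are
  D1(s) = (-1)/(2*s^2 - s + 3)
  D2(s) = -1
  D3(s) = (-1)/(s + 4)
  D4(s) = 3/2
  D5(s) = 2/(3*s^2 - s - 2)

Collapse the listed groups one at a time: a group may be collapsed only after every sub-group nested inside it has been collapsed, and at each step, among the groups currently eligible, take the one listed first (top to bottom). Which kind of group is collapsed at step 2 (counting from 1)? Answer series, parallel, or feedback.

Answer: series

Working:
(1) close the feedback loop around D3, D4
(2) combine D2, [D3/(1+D3*D4)] in series
(3) parallel reduction of (D2*[D3/(1+D3*D4)]), D5
(4) reduce the series chain D1, ((D2*[D3/(1+D3*D4)])+D5)
Step 2 collapses a series group.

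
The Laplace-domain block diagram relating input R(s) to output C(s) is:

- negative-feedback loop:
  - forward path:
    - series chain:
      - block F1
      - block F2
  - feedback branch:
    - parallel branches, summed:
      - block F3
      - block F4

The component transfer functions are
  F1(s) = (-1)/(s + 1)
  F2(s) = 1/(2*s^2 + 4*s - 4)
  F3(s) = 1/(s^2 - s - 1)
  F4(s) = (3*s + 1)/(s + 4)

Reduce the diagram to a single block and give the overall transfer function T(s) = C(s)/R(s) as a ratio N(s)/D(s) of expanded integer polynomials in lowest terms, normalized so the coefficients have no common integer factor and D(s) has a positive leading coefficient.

Step 1. multiply F1, F2 (series): (-1)/(2*s^3 + 6*s^2 - 4)
Step 2. parallel reduction of F3, F4: (3*s^3 - 2*s^2 - 3*s + 3)/(s^3 + 3*s^2 - 5*s - 4)
Step 3. feedback reduction of (F1*F2), (F3+F4), which is the overall transfer function T(s) = C(s)/R(s) in lowest terms

Therefore the answer is (-s^3 - 3*s^2 + 5*s + 4)/(2*s^6 + 12*s^5 + 8*s^4 - 45*s^3 - 34*s^2 + 23*s + 13).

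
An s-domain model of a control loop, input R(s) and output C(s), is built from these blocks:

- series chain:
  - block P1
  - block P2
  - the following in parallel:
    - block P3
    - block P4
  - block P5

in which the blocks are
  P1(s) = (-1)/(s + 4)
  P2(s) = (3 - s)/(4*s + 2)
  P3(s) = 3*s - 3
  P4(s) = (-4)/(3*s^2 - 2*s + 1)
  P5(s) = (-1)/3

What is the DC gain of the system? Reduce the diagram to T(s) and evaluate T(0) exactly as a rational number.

Step 1: sum the parallel branches P3, P4 gives (9*s^3 - 15*s^2 + 9*s - 7)/(3*s^2 - 2*s + 1)
Step 2: series reduction of P1, P2, (P3+P4), P5 gives (-9*s^4 + 42*s^3 - 54*s^2 + 34*s - 21)/(36*s^4 + 138*s^3 - 24*s^2 + 6*s + 24)
Evaluating the step-2 result (the overall T(s)) at s = 0 gives T(0) = -21/24 = -7/8.

Answer: -7/8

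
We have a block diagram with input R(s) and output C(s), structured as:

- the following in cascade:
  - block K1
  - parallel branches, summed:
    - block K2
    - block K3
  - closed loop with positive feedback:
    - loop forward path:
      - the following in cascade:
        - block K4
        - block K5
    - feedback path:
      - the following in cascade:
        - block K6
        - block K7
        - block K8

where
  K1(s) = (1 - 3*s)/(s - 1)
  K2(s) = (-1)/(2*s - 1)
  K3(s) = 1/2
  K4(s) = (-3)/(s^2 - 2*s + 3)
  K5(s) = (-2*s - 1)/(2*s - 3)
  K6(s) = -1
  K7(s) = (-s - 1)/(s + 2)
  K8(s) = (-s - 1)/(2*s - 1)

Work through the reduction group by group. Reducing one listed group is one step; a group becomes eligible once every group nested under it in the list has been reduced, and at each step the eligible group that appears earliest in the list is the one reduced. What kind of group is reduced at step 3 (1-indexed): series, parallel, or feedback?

Step 1. reduce the parallel group K2, K3
Step 2. series reduction of K4, K5
Step 3. series reduction of K6, K7, K8
Step 4. reduce the feedback loop with forward (K4*K5) and return (K6*K7*K8)
Step 5. series reduction of K1, (K2+K3), [(K4*K5)/(1-(K4*K5)*(K6*K7*K8))]
Step 3 collapses a series group.

Final answer: series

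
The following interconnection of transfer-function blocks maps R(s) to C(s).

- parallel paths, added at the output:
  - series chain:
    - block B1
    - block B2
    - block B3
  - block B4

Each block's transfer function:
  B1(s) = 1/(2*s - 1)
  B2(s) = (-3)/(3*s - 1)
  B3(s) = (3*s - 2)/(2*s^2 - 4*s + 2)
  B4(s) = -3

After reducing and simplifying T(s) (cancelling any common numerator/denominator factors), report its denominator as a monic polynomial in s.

Step 1 - series reduction of B1, B2, B3 gives (6 - 9*s)/(12*s^4 - 34*s^3 + 34*s^2 - 14*s + 2)
Step 2 - parallel reduction of (B1*B2*B3), B4 gives (-36*s^4 + 102*s^3 - 102*s^2 + 33*s)/(12*s^4 - 34*s^3 + 34*s^2 - 14*s + 2)
The result of step 2 is T(s) in lowest terms. Its denominator has leading coefficient 12; dividing the denominator through by 12 makes it monic.

Final answer: s^4 - 17*s^3/6 + 17*s^2/6 - 7*s/6 + 1/6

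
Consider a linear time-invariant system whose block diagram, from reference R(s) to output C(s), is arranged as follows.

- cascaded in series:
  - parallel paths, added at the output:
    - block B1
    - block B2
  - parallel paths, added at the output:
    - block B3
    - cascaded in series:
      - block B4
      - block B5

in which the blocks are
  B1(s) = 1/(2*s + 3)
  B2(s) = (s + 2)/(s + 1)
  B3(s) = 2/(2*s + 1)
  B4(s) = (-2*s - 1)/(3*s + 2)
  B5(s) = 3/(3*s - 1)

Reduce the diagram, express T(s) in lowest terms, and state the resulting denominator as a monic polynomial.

1. sum the parallel branches B1, B2 = (2*s^2 + 8*s + 7)/(2*s^2 + 5*s + 3)
2. multiply B4, B5 (series) = (-6*s - 3)/(9*s^2 + 3*s - 2)
3. combine B3, (B4*B5) in parallel = (6*s^2 - 6*s - 7)/(18*s^3 + 15*s^2 - s - 2)
4. multiply (B1+B2), (B3+(B4*B5)) (series) = (12*s^4 + 36*s^3 - 20*s^2 - 98*s - 49)/(36*s^5 + 120*s^4 + 127*s^3 + 36*s^2 - 13*s - 6)
No further cancellation is possible in the step-4 result, so that is T(s). Its denominator becomes monic after dividing by the leading coefficient 36.

Therefore the answer is s^5 + 10*s^4/3 + 127*s^3/36 + s^2 - 13*s/36 - 1/6.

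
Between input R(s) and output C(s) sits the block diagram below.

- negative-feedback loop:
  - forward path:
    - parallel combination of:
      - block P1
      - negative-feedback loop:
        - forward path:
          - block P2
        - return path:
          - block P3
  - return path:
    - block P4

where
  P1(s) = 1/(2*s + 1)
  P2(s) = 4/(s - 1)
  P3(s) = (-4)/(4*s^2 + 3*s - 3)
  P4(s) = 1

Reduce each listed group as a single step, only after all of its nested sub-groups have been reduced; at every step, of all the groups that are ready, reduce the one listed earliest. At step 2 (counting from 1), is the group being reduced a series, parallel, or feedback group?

[1] close the feedback loop around P2, P3
[2] combine P1, [P2/(1+P2*P3)] in parallel
[3] apply the feedback formula to (P1+[P2/(1+P2*P3)]), P4
The group at step 2 is a parallel group.

Answer: parallel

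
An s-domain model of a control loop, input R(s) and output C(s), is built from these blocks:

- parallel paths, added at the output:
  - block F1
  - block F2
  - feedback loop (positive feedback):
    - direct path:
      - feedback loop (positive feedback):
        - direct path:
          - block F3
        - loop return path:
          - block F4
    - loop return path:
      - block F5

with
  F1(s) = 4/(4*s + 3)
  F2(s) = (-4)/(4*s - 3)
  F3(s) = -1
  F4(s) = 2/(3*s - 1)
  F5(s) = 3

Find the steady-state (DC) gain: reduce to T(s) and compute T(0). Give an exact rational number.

First reduce the diagram to T(s).

Step 1: collapse the loop (F3 forward, F4 return): (1 - 3*s)/(3*s + 1)
Step 2: close the feedback loop around [F3/(1-F3*F4)], F5: (1 - 3*s)/(12*s - 2)
Step 3: combine F1, F2, [[F3/(1-F3*F4)]/(1-[F3/(1-F3*F4)]*F5)] in parallel: (-48*s^3 + 16*s^2 - 261*s + 39)/(192*s^3 - 32*s^2 - 108*s + 18)
Step 3 gives the overall T(s). Then T(0) = 39/18 = 13/6.

Answer: 13/6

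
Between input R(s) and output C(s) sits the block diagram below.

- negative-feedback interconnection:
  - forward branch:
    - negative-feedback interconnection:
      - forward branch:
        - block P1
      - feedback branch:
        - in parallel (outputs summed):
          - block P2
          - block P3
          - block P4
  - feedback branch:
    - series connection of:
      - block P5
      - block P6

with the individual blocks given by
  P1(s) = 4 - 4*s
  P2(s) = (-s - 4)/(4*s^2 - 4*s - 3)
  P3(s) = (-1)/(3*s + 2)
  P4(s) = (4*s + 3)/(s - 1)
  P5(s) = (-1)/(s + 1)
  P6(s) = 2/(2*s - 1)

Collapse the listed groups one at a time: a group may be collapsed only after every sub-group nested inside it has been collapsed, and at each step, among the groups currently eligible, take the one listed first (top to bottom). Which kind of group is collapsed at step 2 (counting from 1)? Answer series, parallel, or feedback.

Answer: feedback

Working:
1. parallel reduction of P2, P3, P4
2. apply the feedback formula to P1, (P2+P3+P4)
3. cascade P5, P6
4. collapse the loop ([P1/(1+P1*(P2+P3+P4))] forward, (P5*P6) return)
Step 2: feedback.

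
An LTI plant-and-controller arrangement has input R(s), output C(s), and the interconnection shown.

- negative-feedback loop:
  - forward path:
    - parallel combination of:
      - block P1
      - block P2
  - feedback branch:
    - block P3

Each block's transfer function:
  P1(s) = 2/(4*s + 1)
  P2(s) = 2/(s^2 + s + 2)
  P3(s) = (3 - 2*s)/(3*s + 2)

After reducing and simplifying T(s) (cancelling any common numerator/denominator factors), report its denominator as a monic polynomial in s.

(1) combine P1, P2 in parallel = (2*s^2 + 10*s + 6)/(4*s^3 + 5*s^2 + 9*s + 2)
(2) collapse the loop ((P1+P2) forward, P3 return) = (6*s^3 + 34*s^2 + 38*s + 12)/(12*s^4 + 19*s^3 + 23*s^2 + 42*s + 22)
The result of step 2 is T(s) in lowest terms. Its denominator has leading coefficient 12; dividing the denominator through by 12 makes it monic.

Final answer: s^4 + 19*s^3/12 + 23*s^2/12 + 7*s/2 + 11/6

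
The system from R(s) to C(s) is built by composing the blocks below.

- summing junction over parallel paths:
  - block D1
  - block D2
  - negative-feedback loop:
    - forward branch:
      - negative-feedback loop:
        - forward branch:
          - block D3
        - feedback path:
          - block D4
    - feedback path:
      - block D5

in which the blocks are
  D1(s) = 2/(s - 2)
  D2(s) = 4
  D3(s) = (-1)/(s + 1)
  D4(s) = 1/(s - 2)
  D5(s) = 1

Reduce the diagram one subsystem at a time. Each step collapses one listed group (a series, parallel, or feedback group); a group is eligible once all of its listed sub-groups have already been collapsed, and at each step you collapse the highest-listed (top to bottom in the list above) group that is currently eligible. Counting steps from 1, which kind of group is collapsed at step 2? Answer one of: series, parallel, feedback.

[1] close the feedback loop around D3, D4
[2] close the feedback loop around [D3/(1+D3*D4)], D5
[3] combine D1, D2, [[D3/(1+D3*D4)]/(1+[D3/(1+D3*D4)]*D5)] in parallel
So the answer for step 2 is feedback.

Hence the answer: feedback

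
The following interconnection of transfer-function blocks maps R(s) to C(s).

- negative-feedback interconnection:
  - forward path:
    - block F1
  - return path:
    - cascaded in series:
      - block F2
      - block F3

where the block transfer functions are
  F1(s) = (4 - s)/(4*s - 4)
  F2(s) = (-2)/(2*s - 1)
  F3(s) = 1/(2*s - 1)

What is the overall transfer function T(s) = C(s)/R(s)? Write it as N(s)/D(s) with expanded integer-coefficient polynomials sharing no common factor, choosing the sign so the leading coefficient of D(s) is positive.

[1] combine F2, F3 in series gives (-2)/(4*s^2 - 4*s + 1)
[2] feedback reduction of F1, (F2*F3), giving the overall T(s)

Final answer: (-4*s^3 + 20*s^2 - 17*s + 4)/(16*s^3 - 32*s^2 + 22*s - 12)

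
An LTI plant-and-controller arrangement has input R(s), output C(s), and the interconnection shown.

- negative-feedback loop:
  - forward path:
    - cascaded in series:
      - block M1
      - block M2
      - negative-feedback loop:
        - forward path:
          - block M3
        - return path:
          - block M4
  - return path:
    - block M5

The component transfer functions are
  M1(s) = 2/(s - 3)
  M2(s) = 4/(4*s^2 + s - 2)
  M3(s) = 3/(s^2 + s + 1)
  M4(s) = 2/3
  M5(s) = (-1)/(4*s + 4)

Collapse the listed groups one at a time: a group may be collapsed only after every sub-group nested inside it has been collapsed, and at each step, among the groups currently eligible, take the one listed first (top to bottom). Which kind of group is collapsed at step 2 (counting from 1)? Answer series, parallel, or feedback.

[1] reduce the feedback loop with forward M3 and return M4
[2] cascade M1, M2, [M3/(1+M3*M4)]
[3] apply the feedback formula to (M1*M2*[M3/(1+M3*M4)]), M5
Step 2 collapses a series group.

Answer: series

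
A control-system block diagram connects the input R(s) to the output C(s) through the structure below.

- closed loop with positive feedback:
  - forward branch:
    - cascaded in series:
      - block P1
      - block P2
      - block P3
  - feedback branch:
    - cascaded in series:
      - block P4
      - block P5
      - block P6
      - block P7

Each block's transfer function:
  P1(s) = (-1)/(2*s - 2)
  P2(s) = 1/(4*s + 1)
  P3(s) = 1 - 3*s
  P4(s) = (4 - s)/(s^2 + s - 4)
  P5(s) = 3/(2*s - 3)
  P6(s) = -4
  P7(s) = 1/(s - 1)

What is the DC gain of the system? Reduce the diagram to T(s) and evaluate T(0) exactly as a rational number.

Step 1. combine P1, P2, P3 in series -> (3*s - 1)/(8*s^2 - 6*s - 2)
Step 2. reduce the series chain P4, P5, P6, P7 -> (12*s - 48)/(2*s^4 - 3*s^3 - 10*s^2 + 23*s - 12)
Step 3. collapse the loop ((P1*P2*P3) forward, (P4*P5*P6*P7) return) -> (6*s^5 - 11*s^4 - 27*s^3 + 79*s^2 - 59*s + 12)/(16*s^6 - 36*s^5 - 66*s^4 + 250*s^3 - 250*s^2 + 182*s - 24)
DC gain: substitute s = 0 into T(s) from step 3: T(0) = 12/(-24) = -1/2.

Final answer: -1/2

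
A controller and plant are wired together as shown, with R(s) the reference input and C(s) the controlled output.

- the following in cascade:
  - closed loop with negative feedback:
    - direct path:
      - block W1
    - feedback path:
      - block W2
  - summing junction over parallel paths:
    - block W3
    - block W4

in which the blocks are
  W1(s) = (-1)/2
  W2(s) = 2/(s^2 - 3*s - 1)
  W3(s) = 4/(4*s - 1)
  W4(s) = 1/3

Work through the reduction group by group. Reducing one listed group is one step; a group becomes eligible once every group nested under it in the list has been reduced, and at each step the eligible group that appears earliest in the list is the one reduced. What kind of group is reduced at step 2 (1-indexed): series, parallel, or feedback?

The answer is parallel.

Reasoning:
1. reduce the feedback loop with forward W1 and return W2
2. combine W3, W4 in parallel
3. reduce the series chain [W1/(1+W1*W2)], (W3+W4)
The group at step 2 is a parallel group.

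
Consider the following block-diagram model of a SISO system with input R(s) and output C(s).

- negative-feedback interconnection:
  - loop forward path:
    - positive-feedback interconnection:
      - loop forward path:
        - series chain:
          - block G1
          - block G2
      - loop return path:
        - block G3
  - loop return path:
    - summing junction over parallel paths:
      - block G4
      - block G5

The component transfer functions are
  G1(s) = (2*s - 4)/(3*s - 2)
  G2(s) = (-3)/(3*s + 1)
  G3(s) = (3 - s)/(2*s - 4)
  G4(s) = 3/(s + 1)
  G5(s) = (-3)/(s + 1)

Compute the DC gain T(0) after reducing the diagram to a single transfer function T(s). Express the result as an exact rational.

Step 1. combine G1, G2 in series; result (12 - 6*s)/(9*s^2 - 3*s - 2)
Step 2. apply the feedback formula to (G1*G2), G3; result (12 - 6*s)/(9*s^2 - 6*s + 7)
Step 3. parallel reduction of G4, G5; result 0
Step 4. reduce the feedback loop with forward [(G1*G2)/(1-(G1*G2)*G3)] and return (G4+G5); result (12 - 6*s)/(9*s^2 - 6*s + 7)
The step-4 result is T(s). Setting s = 0: T(0) = 12/7.

Final answer: 12/7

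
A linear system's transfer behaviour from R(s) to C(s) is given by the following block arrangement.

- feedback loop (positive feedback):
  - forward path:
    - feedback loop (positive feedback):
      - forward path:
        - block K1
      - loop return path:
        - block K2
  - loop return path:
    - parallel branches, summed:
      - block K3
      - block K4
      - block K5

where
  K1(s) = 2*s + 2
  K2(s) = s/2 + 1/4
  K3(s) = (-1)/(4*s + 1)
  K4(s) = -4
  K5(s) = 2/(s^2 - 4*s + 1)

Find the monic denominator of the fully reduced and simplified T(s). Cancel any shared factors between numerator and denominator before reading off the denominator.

1. collapse the loop (K1 forward, K2 return): (-4*s - 4)/(2*s^2 + 3*s - 1)
2. combine K3, K4, K5 in parallel: (-16*s^3 + 59*s^2 + 12*s - 3)/(4*s^3 - 15*s^2 + 1)
3. close the feedback loop around [K1/(1-K1*K2)], (K3+K4+K5): (-16*s^4 + 44*s^3 + 60*s^2 - 4*s - 4)/(8*s^5 - 82*s^4 + 123*s^3 + 301*s^2 + 39*s - 13)
No further cancellation is possible in the step-3 result, so that is T(s). Its denominator becomes monic after dividing by the leading coefficient 8.

Hence the answer: s^5 - 41*s^4/4 + 123*s^3/8 + 301*s^2/8 + 39*s/8 - 13/8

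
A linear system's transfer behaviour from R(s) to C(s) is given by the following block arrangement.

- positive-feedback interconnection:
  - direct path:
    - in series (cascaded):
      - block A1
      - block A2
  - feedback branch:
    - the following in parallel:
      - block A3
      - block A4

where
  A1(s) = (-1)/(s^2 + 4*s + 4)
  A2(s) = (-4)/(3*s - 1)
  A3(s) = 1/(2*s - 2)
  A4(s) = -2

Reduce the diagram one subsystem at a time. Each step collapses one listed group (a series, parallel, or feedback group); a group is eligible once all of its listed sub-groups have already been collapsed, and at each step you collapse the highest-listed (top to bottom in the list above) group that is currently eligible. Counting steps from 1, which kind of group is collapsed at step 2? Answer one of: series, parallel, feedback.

The answer is parallel.

Reasoning:
Step 1. cascade A1, A2
Step 2. sum the parallel branches A3, A4
Step 3. close the feedback loop around (A1*A2), (A3+A4)
Step 2: parallel.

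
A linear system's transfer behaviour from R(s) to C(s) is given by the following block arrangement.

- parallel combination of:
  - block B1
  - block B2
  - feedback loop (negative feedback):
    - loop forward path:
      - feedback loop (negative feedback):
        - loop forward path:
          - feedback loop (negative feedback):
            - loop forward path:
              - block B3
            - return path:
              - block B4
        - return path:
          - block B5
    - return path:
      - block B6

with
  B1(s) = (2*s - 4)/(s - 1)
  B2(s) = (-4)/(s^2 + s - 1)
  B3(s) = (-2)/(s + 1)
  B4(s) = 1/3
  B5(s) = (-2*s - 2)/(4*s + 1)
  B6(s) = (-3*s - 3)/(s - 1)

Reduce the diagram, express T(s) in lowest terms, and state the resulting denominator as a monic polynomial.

Reducing step by step:

Step 1. feedback reduction of B3, B4 gives (-6)/(3*s + 1)
Step 2. reduce the feedback loop with forward [B3/(1+B3*B4)] and return B5 gives (-24*s - 6)/(12*s^2 + 19*s + 13)
Step 3. reduce the feedback loop with forward [[B3/(1+B3*B4)]/(1+[B3/(1+B3*B4)]*B5)] and return B6 gives (-24*s^2 + 18*s + 6)/(12*s^3 + 79*s^2 + 84*s + 5)
Step 4. sum the parallel branches B1, B2, [[[B3/(1+B3*B4)]/(1+[B3/(1+B3*B4)]*B5)]/(1+[[B3/(1+B3*B4)]/(1+[B3/(1+B3*B4)]*B5)]*B6)] gives (24*s^6 + 110*s^5 - 92*s^4 - 798*s^3 - 278*s^2 + 628*s + 46)/(12*s^6 + 79*s^5 + 60*s^4 - 141*s^3 - 89*s^2 + 74*s + 5)
The result of step 4 is T(s) in lowest terms. Its denominator has leading coefficient 12; dividing the denominator through by 12 makes it monic.

Answer: s^6 + 79*s^5/12 + 5*s^4 - 47*s^3/4 - 89*s^2/12 + 37*s/6 + 5/12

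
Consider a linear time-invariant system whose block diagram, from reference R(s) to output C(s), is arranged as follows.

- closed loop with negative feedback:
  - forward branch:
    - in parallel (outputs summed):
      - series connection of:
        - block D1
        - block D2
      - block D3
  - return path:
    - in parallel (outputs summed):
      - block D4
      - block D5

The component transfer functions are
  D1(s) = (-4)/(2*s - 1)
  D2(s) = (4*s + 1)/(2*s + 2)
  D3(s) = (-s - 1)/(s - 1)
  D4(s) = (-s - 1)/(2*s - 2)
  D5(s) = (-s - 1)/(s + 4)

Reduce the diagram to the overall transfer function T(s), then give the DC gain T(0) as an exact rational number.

Step 1: multiply D1, D2 (series); result (-8*s - 2)/(2*s^2 + s - 1)
Step 2: reduce the parallel group (D1*D2), D3; result (-2*s^3 - 11*s^2 + 6*s + 3)/(2*s^3 - s^2 - 2*s + 1)
Step 3: sum the parallel branches D4, D5; result (-3*s^2 - 5*s - 2)/(2*s^2 + 6*s - 8)
Step 4: collapse the loop (((D1*D2)+D3) forward, (D4+D5) return); result (-4*s^5 - 34*s^4 - 38*s^3 + 130*s^2 - 30*s - 24)/(10*s^5 + 53*s^4 + 15*s^3 - 19*s^2 - 5*s - 14)
The step-4 result is T(s). Setting s = 0: T(0) = -24/(-14) = 12/7.

Final answer: 12/7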